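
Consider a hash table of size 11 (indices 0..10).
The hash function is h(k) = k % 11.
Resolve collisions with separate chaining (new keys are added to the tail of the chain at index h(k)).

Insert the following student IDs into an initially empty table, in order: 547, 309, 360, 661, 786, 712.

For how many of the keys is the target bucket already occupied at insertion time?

3

Insert 547: h=8, bucket 8 empty → new chain.
Insert 309: h=1, bucket 1 empty → new chain.
Insert 360: h=8, bucket 8 nonempty → append to chain.
Insert 661: h=1, bucket 1 nonempty → append to chain.
Insert 786: h=5, bucket 5 empty → new chain.
Insert 712: h=8, bucket 8 nonempty → append to chain.
Final buckets:
0: .
1: 309 -> 661
2: .
3: .
4: .
5: 786
6: .
7: .
8: 547 -> 360 -> 712
9: .
10: .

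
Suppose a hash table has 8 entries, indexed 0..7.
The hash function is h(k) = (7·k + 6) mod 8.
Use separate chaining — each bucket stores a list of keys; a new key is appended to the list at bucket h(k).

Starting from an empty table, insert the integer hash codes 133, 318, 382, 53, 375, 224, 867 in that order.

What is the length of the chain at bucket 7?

Insert 133: h=1, bucket 1 empty → new chain.
Insert 318: h=0, bucket 0 empty → new chain.
Insert 382: h=0, bucket 0 nonempty → append to chain.
Insert 53: h=1, bucket 1 nonempty → append to chain.
Insert 375: h=7, bucket 7 empty → new chain.
Insert 224: h=6, bucket 6 empty → new chain.
Insert 867: h=3, bucket 3 empty → new chain.
Final buckets:
0: 318 -> 382
1: 133 -> 53
2: ∅
3: 867
4: ∅
5: ∅
6: 224
7: 375

1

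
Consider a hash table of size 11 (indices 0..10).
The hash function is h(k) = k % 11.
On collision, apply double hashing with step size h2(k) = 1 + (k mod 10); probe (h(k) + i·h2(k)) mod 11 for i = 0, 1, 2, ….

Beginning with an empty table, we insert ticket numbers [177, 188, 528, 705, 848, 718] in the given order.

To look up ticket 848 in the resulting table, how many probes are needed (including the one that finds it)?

Insert 177: h=1, slot 1 empty => index 1.
Insert 188: h=1, h2=9, slot 1 occupied => index 10.
Insert 528: h=0, slot 0 empty => index 0.
Insert 705: h=1, h2=6, slot 1 occupied => index 7.
Insert 848: h=1, h2=9, slots 1,10 occupied => index 8.
Insert 718: h=3, slot 3 empty => index 3.
Table: [528, 177, _, 718, _, _, _, 705, 848, _, 188]
Lookup 848: h=1, h2=9, probe 1,10,8 → found at 8.

3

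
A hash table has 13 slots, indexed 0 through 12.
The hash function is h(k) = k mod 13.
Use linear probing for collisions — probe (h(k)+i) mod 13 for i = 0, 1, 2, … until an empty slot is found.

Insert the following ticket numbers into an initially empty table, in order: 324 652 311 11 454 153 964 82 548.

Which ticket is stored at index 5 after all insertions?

548

324 hashes to 12; slot 12 is free => place at 12.
652 hashes to 2; slot 2 is free => place at 2.
311 hashes to 12; 12 taken => place at 0.
11 hashes to 11; slot 11 is free => place at 11.
454 hashes to 12; 12,0 taken => place at 1.
153 hashes to 10; slot 10 is free => place at 10.
964 hashes to 2; 2 taken => place at 3.
82 hashes to 4; slot 4 is free => place at 4.
548 hashes to 2; 2,3,4 taken => place at 5.
Table: [311, 454, 652, 964, 82, 548, ., ., ., ., 153, 11, 324]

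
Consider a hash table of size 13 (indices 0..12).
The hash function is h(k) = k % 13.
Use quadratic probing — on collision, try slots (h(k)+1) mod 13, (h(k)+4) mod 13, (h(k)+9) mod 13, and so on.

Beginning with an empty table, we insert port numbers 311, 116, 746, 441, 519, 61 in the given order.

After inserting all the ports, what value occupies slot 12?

311 hashes to 12; slot 12 is free -> place at 12.
116 hashes to 12; 12 taken -> place at 0.
746 hashes to 5; slot 5 is free -> place at 5.
441 hashes to 12; 12,0 taken -> place at 3.
519 hashes to 12; 12,0,3 taken -> place at 8.
61 hashes to 9; slot 9 is free -> place at 9.
Table: [116, ∅, ∅, 441, ∅, 746, ∅, ∅, 519, 61, ∅, ∅, 311]

311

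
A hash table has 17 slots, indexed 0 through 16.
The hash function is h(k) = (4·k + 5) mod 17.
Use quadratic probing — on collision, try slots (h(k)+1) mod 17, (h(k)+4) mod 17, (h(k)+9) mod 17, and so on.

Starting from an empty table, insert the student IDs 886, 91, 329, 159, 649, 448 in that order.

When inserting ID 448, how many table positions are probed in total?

5

886: h=13 → slot 13
91: h=12 → slot 12
329: h=12, probe 12,13,16 → slot 16
159: h=12, probe 12,13,16,4 → slot 4
649: h=0 → slot 0
448: h=12, probe 12,13,16,4,11 → slot 11
Table: [649, ., ., ., 159, ., ., ., ., ., ., 448, 91, 886, ., ., 329]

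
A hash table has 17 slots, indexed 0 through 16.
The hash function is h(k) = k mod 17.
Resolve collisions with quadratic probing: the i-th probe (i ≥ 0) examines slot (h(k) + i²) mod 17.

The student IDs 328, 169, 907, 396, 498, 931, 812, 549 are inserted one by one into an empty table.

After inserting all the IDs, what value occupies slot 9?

396

Insert 328: h=5, slot 5 empty -> index 5.
Insert 169: h=16, slot 16 empty -> index 16.
Insert 907: h=6, slot 6 empty -> index 6.
Insert 396: h=5, slots 5,6 occupied -> index 9.
Insert 498: h=5, slots 5,6,9 occupied -> index 14.
Insert 931: h=13, slot 13 empty -> index 13.
Insert 812: h=13, slots 13,14 occupied -> index 0.
Insert 549: h=5, slots 5,6,9,14 occupied -> index 4.
Table: [812, _, _, _, 549, 328, 907, _, _, 396, _, _, _, 931, 498, _, 169]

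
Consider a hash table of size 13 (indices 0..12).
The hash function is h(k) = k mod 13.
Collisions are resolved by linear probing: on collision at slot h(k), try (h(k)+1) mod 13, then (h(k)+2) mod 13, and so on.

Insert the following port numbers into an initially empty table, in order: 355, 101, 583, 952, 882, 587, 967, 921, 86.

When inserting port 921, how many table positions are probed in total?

3

355: h=4 → slot 4
101: h=10 → slot 10
583: h=11 → slot 11
952: h=3 → slot 3
882: h=11, probe 11,12 → slot 12
587: h=2 → slot 2
967: h=5 → slot 5
921: h=11, probe 11,12,0 → slot 0
86: h=8 → slot 8
Table: [921, ., 587, 952, 355, 967, ., ., 86, ., 101, 583, 882]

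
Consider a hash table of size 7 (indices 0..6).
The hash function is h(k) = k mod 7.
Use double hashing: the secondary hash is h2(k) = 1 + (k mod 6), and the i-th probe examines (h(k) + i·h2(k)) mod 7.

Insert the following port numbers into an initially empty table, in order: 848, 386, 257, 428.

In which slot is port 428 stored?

848 hashes to 1; slot 1 is free → place at 1.
386 hashes to 1, h2=3; 1 taken → place at 4.
257 hashes to 5; slot 5 is free → place at 5.
428 hashes to 1, h2=3; 1,4 taken → place at 0.
Table: [428, 848, ., ., 386, 257, .]

0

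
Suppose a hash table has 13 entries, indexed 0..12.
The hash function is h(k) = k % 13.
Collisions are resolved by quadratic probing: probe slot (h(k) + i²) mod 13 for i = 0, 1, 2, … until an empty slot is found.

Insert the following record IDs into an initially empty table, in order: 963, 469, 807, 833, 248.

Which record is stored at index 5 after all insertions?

807

963 hashes to 1; slot 1 is free -> place at 1.
469 hashes to 1; 1 taken -> place at 2.
807 hashes to 1; 1,2 taken -> place at 5.
833 hashes to 1; 1,2,5 taken -> place at 10.
248 hashes to 1; 1,2,5,10 taken -> place at 4.
Table: [-, 963, 469, -, 248, 807, -, -, -, -, 833, -, -]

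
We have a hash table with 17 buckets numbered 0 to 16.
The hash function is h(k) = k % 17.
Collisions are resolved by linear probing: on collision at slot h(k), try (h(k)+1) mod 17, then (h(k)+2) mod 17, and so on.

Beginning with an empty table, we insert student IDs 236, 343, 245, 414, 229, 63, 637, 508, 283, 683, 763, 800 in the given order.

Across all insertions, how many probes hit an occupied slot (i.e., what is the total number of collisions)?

5

Insert 236: h=15, slot 15 empty => index 15.
Insert 343: h=3, slot 3 empty => index 3.
Insert 245: h=7, slot 7 empty => index 7.
Insert 414: h=6, slot 6 empty => index 6.
Insert 229: h=8, slot 8 empty => index 8.
Insert 63: h=12, slot 12 empty => index 12.
Insert 637: h=8, slot 8 occupied => index 9.
Insert 508: h=15, slot 15 occupied => index 16.
Insert 283: h=11, slot 11 empty => index 11.
Insert 683: h=3, slot 3 occupied => index 4.
Insert 763: h=15, slots 15,16 occupied => index 0.
Insert 800: h=1, slot 1 empty => index 1.
Table: [763, 800, -, 343, 683, -, 414, 245, 229, 637, -, 283, 63, -, -, 236, 508]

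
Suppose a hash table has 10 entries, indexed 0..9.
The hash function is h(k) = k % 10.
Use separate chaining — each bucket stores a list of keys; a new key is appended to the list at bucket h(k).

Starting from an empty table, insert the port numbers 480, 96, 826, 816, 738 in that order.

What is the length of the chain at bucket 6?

3

Insert 480: h=0, bucket 0 empty → new chain.
Insert 96: h=6, bucket 6 empty → new chain.
Insert 826: h=6, bucket 6 nonempty → append to chain.
Insert 816: h=6, bucket 6 nonempty → append to chain.
Insert 738: h=8, bucket 8 empty → new chain.
Final buckets:
0: 480
1: _
2: _
3: _
4: _
5: _
6: 96 -> 826 -> 816
7: _
8: 738
9: _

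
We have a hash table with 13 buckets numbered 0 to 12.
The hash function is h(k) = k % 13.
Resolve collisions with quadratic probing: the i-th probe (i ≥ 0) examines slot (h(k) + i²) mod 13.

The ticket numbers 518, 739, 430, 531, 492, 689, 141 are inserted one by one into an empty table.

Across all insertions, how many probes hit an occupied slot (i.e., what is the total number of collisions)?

518: h=11 → slot 11
739: h=11, probe 11,12 → slot 12
430: h=1 → slot 1
531: h=11, probe 11,12,2 → slot 2
492: h=11, probe 11,12,2,7 → slot 7
689: h=0 → slot 0
141: h=11, probe 11,12,2,7,1,10 → slot 10
Table: [689, 430, 531, ., ., ., ., 492, ., ., 141, 518, 739]

11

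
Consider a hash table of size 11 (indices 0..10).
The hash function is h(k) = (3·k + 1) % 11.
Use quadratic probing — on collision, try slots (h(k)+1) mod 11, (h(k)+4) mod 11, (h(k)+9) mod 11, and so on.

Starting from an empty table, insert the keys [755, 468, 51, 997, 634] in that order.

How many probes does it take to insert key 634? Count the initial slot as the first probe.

755: h=0 → slot 0
468: h=8 → slot 8
51: h=0, probe 0,1 → slot 1
997: h=0, probe 0,1,4 → slot 4
634: h=0, probe 0,1,4,9 → slot 9
Table: [755, 51, ∅, ∅, 997, ∅, ∅, ∅, 468, 634, ∅]

4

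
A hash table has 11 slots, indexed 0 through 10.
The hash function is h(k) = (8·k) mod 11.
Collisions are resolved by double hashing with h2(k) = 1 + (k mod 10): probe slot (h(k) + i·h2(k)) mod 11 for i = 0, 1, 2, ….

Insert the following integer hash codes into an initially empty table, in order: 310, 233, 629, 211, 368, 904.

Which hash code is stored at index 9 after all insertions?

Insert 310: h=5, slot 5 empty => index 5.
Insert 233: h=5, h2=4, slot 5 occupied => index 9.
Insert 629: h=5, h2=10, slot 5 occupied => index 4.
Insert 211: h=5, h2=2, slot 5 occupied => index 7.
Insert 368: h=7, h2=9, slots 7,5 occupied => index 3.
Insert 904: h=5, h2=5, slot 5 occupied => index 10.
Table: [-, -, -, 368, 629, 310, -, 211, -, 233, 904]

233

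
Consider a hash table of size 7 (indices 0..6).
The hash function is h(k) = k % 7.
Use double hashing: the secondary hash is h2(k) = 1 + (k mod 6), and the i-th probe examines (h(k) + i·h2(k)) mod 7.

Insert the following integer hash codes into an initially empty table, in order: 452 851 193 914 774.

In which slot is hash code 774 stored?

452: h=4 -> slot 4
851: h=4, h2=6, probe 4,3 -> slot 3
193: h=4, h2=2, probe 4,6 -> slot 6
914: h=4, h2=3, probe 4,0 -> slot 0
774: h=4, h2=1, probe 4,5 -> slot 5
Table: [914, ., ., 851, 452, 774, 193]

5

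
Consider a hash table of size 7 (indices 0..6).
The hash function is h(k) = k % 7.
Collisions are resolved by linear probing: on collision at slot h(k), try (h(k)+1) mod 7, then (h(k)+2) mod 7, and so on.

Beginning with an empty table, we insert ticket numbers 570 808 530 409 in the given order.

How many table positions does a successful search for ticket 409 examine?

Insert 570: h=3, slot 3 empty => index 3.
Insert 808: h=3, slot 3 occupied => index 4.
Insert 530: h=5, slot 5 empty => index 5.
Insert 409: h=3, slots 3,4,5 occupied => index 6.
Table: [., ., ., 570, 808, 530, 409]
Lookup 409: h=3, probe 3,4,5,6 → found at 6.

4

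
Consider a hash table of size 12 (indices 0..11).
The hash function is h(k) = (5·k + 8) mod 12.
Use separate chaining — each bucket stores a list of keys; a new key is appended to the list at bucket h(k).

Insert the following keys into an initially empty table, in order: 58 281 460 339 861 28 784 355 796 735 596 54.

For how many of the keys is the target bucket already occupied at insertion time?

4

58 → bucket 10
281 → bucket 9
460 → bucket 4
339 → bucket 11
861 → bucket 5
28 → bucket 4 (collision)
784 → bucket 4 (collision)
355 → bucket 7
796 → bucket 4 (collision)
735 → bucket 11 (collision)
596 → bucket 0
54 → bucket 2
Final buckets:
0: 596
1: .
2: 54
3: .
4: 460 -> 28 -> 784 -> 796
5: 861
6: .
7: 355
8: .
9: 281
10: 58
11: 339 -> 735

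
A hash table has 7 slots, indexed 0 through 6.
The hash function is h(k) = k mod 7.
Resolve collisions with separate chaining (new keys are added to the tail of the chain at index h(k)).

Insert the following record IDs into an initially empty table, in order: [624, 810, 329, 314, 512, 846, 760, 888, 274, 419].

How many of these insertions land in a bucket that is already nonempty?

5

624 -> bucket 1
810 -> bucket 5
329 -> bucket 0
314 -> bucket 6
512 -> bucket 1 (collision)
846 -> bucket 6 (collision)
760 -> bucket 4
888 -> bucket 6 (collision)
274 -> bucket 1 (collision)
419 -> bucket 6 (collision)
Final buckets:
0: 329
1: 624 -> 512 -> 274
2: .
3: .
4: 760
5: 810
6: 314 -> 846 -> 888 -> 419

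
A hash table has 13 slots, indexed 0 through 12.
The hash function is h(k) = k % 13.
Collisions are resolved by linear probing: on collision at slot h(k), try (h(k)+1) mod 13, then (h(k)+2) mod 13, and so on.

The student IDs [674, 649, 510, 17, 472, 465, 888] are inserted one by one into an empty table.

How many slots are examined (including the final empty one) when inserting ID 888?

3

674 hashes to 11; slot 11 is free → place at 11.
649 hashes to 12; slot 12 is free → place at 12.
510 hashes to 3; slot 3 is free → place at 3.
17 hashes to 4; slot 4 is free → place at 4.
472 hashes to 4; 4 taken → place at 5.
465 hashes to 10; slot 10 is free → place at 10.
888 hashes to 4; 4,5 taken → place at 6.
Table: [., ., ., 510, 17, 472, 888, ., ., ., 465, 674, 649]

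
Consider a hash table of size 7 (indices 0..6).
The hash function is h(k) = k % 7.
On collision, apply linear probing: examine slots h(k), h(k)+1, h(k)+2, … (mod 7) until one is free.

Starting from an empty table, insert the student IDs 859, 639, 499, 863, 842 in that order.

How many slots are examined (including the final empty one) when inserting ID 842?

859 hashes to 5; slot 5 is free -> place at 5.
639 hashes to 2; slot 2 is free -> place at 2.
499 hashes to 2; 2 taken -> place at 3.
863 hashes to 2; 2,3 taken -> place at 4.
842 hashes to 2; 2,3,4,5 taken -> place at 6.
Table: [., ., 639, 499, 863, 859, 842]

5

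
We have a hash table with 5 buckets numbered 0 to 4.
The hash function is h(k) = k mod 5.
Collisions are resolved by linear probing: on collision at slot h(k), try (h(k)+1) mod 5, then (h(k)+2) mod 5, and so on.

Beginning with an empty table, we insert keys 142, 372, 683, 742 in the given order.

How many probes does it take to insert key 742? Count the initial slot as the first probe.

142: h=2 → slot 2
372: h=2, probe 2,3 → slot 3
683: h=3, probe 3,4 → slot 4
742: h=2, probe 2,3,4,0 → slot 0
Table: [742, ., 142, 372, 683]

4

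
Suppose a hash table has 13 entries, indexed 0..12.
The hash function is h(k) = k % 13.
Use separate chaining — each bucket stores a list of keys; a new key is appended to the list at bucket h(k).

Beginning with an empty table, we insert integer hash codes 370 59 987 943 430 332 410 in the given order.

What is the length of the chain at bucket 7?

370 → bucket 6
59 → bucket 7
987 → bucket 12
943 → bucket 7 (collision)
430 → bucket 1
332 → bucket 7 (collision)
410 → bucket 7 (collision)
Final buckets:
0: .
1: 430
2: .
3: .
4: .
5: .
6: 370
7: 59 -> 943 -> 332 -> 410
8: .
9: .
10: .
11: .
12: 987

4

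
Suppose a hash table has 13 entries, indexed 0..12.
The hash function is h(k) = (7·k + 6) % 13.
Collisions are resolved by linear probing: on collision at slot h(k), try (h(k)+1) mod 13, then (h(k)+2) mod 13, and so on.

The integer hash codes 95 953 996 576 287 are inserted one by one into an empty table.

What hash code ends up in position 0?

287

Insert 95: h=8, slot 8 empty -> index 8.
Insert 953: h=8, slot 8 occupied -> index 9.
Insert 996: h=10, slot 10 empty -> index 10.
Insert 576: h=8, slots 8,9,10 occupied -> index 11.
Insert 287: h=0, slot 0 empty -> index 0.
Table: [287, ∅, ∅, ∅, ∅, ∅, ∅, ∅, 95, 953, 996, 576, ∅]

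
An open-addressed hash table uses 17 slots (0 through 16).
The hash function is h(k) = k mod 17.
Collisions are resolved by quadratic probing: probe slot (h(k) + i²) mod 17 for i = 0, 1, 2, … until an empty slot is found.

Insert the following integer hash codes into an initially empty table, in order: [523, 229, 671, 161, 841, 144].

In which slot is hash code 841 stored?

Insert 523: h=13, slot 13 empty → index 13.
Insert 229: h=8, slot 8 empty → index 8.
Insert 671: h=8, slot 8 occupied → index 9.
Insert 161: h=8, slots 8,9 occupied → index 12.
Insert 841: h=8, slots 8,9,12 occupied → index 0.
Insert 144: h=8, slots 8,9,12,0 occupied → index 7.
Table: [841, _, _, _, _, _, _, 144, 229, 671, _, _, 161, 523, _, _, _]

0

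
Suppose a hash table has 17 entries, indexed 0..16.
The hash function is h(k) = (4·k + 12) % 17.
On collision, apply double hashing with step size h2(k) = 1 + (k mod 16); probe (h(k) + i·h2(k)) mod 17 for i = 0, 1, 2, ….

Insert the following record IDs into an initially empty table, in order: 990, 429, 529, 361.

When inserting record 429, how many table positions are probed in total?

2

990: h=11 -> slot 11
429: h=11, h2=14, probe 11,8 -> slot 8
529: h=3 -> slot 3
361: h=11, h2=10, probe 11,4 -> slot 4
Table: [—, —, —, 529, 361, —, —, —, 429, —, —, 990, —, —, —, —, —]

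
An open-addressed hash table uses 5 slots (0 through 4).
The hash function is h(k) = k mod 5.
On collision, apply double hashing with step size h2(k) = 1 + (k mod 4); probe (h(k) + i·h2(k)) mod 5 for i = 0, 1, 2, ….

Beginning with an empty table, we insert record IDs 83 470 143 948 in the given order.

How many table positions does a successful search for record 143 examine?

2

83: h=3 => slot 3
470: h=0 => slot 0
143: h=3, h2=4, probe 3,2 => slot 2
948: h=3, h2=1, probe 3,4 => slot 4
Table: [470, _, 143, 83, 948]
Lookup 143: h=3, h2=4, probe 3,2 → found at 2.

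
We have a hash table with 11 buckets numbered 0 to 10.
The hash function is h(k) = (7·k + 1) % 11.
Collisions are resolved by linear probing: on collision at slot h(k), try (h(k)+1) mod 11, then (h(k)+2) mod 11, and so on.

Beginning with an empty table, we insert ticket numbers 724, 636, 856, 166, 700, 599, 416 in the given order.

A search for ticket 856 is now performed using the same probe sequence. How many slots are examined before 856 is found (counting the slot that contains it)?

3

724: h=9 => slot 9
636: h=9, probe 9,10 => slot 10
856: h=9, probe 9,10,0 => slot 0
166: h=8 => slot 8
700: h=6 => slot 6
599: h=3 => slot 3
416: h=9, probe 9,10,0,1 => slot 1
Table: [856, 416, ∅, 599, ∅, ∅, 700, ∅, 166, 724, 636]
Lookup 856: h=9, probe 9,10,0 → found at 0.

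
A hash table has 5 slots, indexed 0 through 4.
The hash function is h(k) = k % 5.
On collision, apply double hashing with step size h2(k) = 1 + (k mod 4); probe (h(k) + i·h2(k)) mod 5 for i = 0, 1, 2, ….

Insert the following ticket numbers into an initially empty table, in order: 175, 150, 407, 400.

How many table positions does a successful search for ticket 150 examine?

2

175: h=0 => slot 0
150: h=0, h2=3, probe 0,3 => slot 3
407: h=2 => slot 2
400: h=0, h2=1, probe 0,1 => slot 1
Table: [175, 400, 407, 150, .]
Lookup 150: h=0, h2=3, probe 0,3 → found at 3.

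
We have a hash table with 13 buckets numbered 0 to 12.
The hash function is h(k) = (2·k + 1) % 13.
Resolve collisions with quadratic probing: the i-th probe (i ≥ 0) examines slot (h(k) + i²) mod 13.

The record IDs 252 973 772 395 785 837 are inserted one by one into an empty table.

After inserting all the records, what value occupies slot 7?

785

252 hashes to 11; slot 11 is free → place at 11.
973 hashes to 10; slot 10 is free → place at 10.
772 hashes to 11; 11 taken → place at 12.
395 hashes to 11; 11,12 taken → place at 2.
785 hashes to 11; 11,12,2 taken → place at 7.
837 hashes to 11; 11,12,2,7 taken → place at 1.
Table: [—, 837, 395, —, —, —, —, 785, —, —, 973, 252, 772]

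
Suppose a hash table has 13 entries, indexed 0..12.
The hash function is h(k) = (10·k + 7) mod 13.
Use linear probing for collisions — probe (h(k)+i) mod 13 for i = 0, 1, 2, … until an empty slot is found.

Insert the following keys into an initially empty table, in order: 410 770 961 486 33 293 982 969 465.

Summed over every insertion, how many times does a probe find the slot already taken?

11

410 hashes to 12; slot 12 is free => place at 12.
770 hashes to 11; slot 11 is free => place at 11.
961 hashes to 10; slot 10 is free => place at 10.
486 hashes to 5; slot 5 is free => place at 5.
33 hashes to 12; 12 taken => place at 0.
293 hashes to 12; 12,0 taken => place at 1.
982 hashes to 12; 12,0,1 taken => place at 2.
969 hashes to 12; 12,0,1,2 taken => place at 3.
465 hashes to 3; 3 taken => place at 4.
Table: [33, 293, 982, 969, 465, 486, _, _, _, _, 961, 770, 410]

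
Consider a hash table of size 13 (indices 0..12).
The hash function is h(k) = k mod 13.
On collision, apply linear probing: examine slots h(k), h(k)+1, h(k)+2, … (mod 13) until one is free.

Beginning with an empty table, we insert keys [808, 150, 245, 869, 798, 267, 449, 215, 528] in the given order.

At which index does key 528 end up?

0

808: h=2 -> slot 2
150: h=7 -> slot 7
245: h=11 -> slot 11
869: h=11, probe 11,12 -> slot 12
798: h=5 -> slot 5
267: h=7, probe 7,8 -> slot 8
449: h=7, probe 7,8,9 -> slot 9
215: h=7, probe 7,8,9,10 -> slot 10
528: h=8, probe 8,9,10,11,12,0 -> slot 0
Table: [528, —, 808, —, —, 798, —, 150, 267, 449, 215, 245, 869]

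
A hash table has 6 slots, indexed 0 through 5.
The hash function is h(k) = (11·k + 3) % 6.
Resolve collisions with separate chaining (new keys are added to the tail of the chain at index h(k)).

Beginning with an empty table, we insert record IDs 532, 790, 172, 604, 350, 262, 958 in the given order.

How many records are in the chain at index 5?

6

Insert 532: h=5, bucket 5 empty -> new chain.
Insert 790: h=5, bucket 5 nonempty -> append to chain.
Insert 172: h=5, bucket 5 nonempty -> append to chain.
Insert 604: h=5, bucket 5 nonempty -> append to chain.
Insert 350: h=1, bucket 1 empty -> new chain.
Insert 262: h=5, bucket 5 nonempty -> append to chain.
Insert 958: h=5, bucket 5 nonempty -> append to chain.
Final buckets:
0: .
1: 350
2: .
3: .
4: .
5: 532 -> 790 -> 172 -> 604 -> 262 -> 958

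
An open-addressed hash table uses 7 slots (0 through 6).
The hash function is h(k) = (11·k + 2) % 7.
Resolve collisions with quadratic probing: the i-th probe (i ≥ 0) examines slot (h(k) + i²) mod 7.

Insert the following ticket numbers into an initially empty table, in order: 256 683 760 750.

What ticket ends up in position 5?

Insert 256: h=4, slot 4 empty => index 4.
Insert 683: h=4, slot 4 occupied => index 5.
Insert 760: h=4, slots 4,5 occupied => index 1.
Insert 750: h=6, slot 6 empty => index 6.
Table: [_, 760, _, _, 256, 683, 750]

683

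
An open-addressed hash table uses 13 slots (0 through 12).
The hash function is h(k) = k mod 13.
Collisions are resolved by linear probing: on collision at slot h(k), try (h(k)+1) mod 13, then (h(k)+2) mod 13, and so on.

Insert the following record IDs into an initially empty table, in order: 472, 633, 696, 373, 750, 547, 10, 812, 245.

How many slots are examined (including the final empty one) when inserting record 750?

3

472: h=4 → slot 4
633: h=9 → slot 9
696: h=7 → slot 7
373: h=9, probe 9,10 → slot 10
750: h=9, probe 9,10,11 → slot 11
547: h=1 → slot 1
10: h=10, probe 10,11,12 → slot 12
812: h=6 → slot 6
245: h=11, probe 11,12,0 → slot 0
Table: [245, 547, _, _, 472, _, 812, 696, _, 633, 373, 750, 10]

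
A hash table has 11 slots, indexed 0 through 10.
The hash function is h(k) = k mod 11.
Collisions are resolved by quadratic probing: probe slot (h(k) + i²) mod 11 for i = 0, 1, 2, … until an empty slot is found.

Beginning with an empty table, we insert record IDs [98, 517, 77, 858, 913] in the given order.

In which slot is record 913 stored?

9

98: h=10 -> slot 10
517: h=0 -> slot 0
77: h=0, probe 0,1 -> slot 1
858: h=0, probe 0,1,4 -> slot 4
913: h=0, probe 0,1,4,9 -> slot 9
Table: [517, 77, —, —, 858, —, —, —, —, 913, 98]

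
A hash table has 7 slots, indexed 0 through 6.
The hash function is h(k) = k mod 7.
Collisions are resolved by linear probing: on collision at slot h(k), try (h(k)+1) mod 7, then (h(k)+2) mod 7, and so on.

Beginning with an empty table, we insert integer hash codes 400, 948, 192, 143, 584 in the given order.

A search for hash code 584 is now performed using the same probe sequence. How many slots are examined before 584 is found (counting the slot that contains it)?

4

400 hashes to 1; slot 1 is free => place at 1.
948 hashes to 3; slot 3 is free => place at 3.
192 hashes to 3; 3 taken => place at 4.
143 hashes to 3; 3,4 taken => place at 5.
584 hashes to 3; 3,4,5 taken => place at 6.
Table: [∅, 400, ∅, 948, 192, 143, 584]
Lookup 584: h=3, probe 3,4,5,6 → found at 6.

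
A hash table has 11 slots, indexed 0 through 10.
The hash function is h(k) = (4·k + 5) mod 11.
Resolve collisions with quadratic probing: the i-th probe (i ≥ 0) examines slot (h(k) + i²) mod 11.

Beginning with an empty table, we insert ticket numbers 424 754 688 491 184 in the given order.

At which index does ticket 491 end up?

1

Insert 424: h=7, slot 7 empty => index 7.
Insert 754: h=7, slot 7 occupied => index 8.
Insert 688: h=7, slots 7,8 occupied => index 0.
Insert 491: h=0, slot 0 occupied => index 1.
Insert 184: h=4, slot 4 empty => index 4.
Table: [688, 491, ∅, ∅, 184, ∅, ∅, 424, 754, ∅, ∅]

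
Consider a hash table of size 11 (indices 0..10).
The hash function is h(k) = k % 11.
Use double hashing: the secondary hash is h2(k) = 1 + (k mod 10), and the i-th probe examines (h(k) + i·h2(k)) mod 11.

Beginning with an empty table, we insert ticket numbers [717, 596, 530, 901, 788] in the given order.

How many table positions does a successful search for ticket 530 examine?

2

Insert 717: h=2, slot 2 empty → index 2.
Insert 596: h=2, h2=7, slot 2 occupied → index 9.
Insert 530: h=2, h2=1, slot 2 occupied → index 3.
Insert 901: h=10, slot 10 empty → index 10.
Insert 788: h=7, slot 7 empty → index 7.
Table: [-, -, 717, 530, -, -, -, 788, -, 596, 901]
Lookup 530: h=2, h2=1, probe 2,3 → found at 3.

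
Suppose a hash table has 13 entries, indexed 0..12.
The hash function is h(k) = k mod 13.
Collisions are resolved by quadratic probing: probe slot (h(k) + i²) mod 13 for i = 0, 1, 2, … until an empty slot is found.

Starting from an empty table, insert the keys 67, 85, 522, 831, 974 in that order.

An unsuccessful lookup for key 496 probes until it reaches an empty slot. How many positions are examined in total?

67: h=2 => slot 2
85: h=7 => slot 7
522: h=2, probe 2,3 => slot 3
831: h=12 => slot 12
974: h=12, probe 12,0 => slot 0
Table: [974, _, 67, 522, _, _, _, 85, _, _, _, _, 831]
Lookup 496: h=2, probe 2,3,6 → slot 6 empty, not found.

3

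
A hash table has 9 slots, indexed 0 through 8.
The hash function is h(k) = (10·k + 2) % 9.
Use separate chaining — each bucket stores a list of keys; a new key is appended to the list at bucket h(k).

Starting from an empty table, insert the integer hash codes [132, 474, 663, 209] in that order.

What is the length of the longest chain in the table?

3

132 → bucket 8
474 → bucket 8 (collision)
663 → bucket 8 (collision)
209 → bucket 4
Final buckets:
0: .
1: .
2: .
3: .
4: 209
5: .
6: .
7: .
8: 132 -> 474 -> 663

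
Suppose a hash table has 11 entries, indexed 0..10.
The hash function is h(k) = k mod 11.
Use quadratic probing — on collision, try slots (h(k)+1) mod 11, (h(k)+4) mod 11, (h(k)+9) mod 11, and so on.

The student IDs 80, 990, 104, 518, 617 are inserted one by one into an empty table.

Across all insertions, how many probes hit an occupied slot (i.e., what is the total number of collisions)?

1

80: h=3 → slot 3
990: h=0 → slot 0
104: h=5 → slot 5
518: h=1 → slot 1
617: h=1, probe 1,2 → slot 2
Table: [990, 518, 617, 80, ., 104, ., ., ., ., .]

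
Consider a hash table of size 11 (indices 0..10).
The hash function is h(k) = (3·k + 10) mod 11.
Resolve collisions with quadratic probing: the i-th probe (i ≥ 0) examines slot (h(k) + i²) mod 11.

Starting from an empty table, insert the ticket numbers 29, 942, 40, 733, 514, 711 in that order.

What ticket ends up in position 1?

514

29: h=9 -> slot 9
942: h=9, probe 9,10 -> slot 10
40: h=9, probe 9,10,2 -> slot 2
733: h=9, probe 9,10,2,7 -> slot 7
514: h=1 -> slot 1
711: h=9, probe 9,10,2,7,3 -> slot 3
Table: [., 514, 40, 711, ., ., ., 733, ., 29, 942]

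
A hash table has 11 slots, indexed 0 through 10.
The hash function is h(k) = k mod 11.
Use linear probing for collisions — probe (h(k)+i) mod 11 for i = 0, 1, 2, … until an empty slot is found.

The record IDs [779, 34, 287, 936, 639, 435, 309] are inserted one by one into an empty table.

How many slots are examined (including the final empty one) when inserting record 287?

Insert 779: h=9, slot 9 empty → index 9.
Insert 34: h=1, slot 1 empty → index 1.
Insert 287: h=1, slot 1 occupied → index 2.
Insert 936: h=1, slots 1,2 occupied → index 3.
Insert 639: h=1, slots 1,2,3 occupied → index 4.
Insert 435: h=6, slot 6 empty → index 6.
Insert 309: h=1, slots 1,2,3,4 occupied → index 5.
Table: [., 34, 287, 936, 639, 309, 435, ., ., 779, .]

2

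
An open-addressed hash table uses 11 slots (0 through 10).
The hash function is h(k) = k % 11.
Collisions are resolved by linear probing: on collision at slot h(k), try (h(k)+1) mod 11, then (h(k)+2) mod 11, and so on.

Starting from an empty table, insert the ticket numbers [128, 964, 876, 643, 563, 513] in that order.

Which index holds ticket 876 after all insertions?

Insert 128: h=7, slot 7 empty => index 7.
Insert 964: h=7, slot 7 occupied => index 8.
Insert 876: h=7, slots 7,8 occupied => index 9.
Insert 643: h=5, slot 5 empty => index 5.
Insert 563: h=2, slot 2 empty => index 2.
Insert 513: h=7, slots 7,8,9 occupied => index 10.
Table: [∅, ∅, 563, ∅, ∅, 643, ∅, 128, 964, 876, 513]

9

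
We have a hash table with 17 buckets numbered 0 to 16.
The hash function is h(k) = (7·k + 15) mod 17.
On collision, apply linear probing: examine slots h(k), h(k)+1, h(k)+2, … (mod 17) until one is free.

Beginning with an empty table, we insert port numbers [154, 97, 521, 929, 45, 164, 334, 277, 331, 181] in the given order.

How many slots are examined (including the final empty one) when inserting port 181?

6

Insert 154: h=5, slot 5 empty => index 5.
Insert 97: h=14, slot 14 empty => index 14.
Insert 521: h=7, slot 7 empty => index 7.
Insert 929: h=7, slot 7 occupied => index 8.
Insert 45: h=7, slots 7,8 occupied => index 9.
Insert 164: h=7, slots 7,8,9 occupied => index 10.
Insert 334: h=7, slots 7,8,9,10 occupied => index 11.
Insert 277: h=16, slot 16 empty => index 16.
Insert 331: h=3, slot 3 empty => index 3.
Insert 181: h=7, slots 7,8,9,10,11 occupied => index 12.
Table: [., ., ., 331, ., 154, ., 521, 929, 45, 164, 334, 181, ., 97, ., 277]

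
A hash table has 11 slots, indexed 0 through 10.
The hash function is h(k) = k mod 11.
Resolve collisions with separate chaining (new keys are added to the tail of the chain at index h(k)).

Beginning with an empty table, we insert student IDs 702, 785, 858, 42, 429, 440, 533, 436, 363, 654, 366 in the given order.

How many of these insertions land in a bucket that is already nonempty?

5

Insert 702: h=9, bucket 9 empty → new chain.
Insert 785: h=4, bucket 4 empty → new chain.
Insert 858: h=0, bucket 0 empty → new chain.
Insert 42: h=9, bucket 9 nonempty → append to chain.
Insert 429: h=0, bucket 0 nonempty → append to chain.
Insert 440: h=0, bucket 0 nonempty → append to chain.
Insert 533: h=5, bucket 5 empty → new chain.
Insert 436: h=7, bucket 7 empty → new chain.
Insert 363: h=0, bucket 0 nonempty → append to chain.
Insert 654: h=5, bucket 5 nonempty → append to chain.
Insert 366: h=3, bucket 3 empty → new chain.
Final buckets:
0: 858 -> 429 -> 440 -> 363
1: —
2: —
3: 366
4: 785
5: 533 -> 654
6: —
7: 436
8: —
9: 702 -> 42
10: —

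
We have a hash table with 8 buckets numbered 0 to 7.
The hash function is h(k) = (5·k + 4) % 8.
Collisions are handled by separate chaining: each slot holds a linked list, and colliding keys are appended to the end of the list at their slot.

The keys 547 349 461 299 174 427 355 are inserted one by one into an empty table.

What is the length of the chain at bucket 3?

547 -> bucket 3
349 -> bucket 5
461 -> bucket 5 (collision)
299 -> bucket 3 (collision)
174 -> bucket 2
427 -> bucket 3 (collision)
355 -> bucket 3 (collision)
Final buckets:
0: —
1: —
2: 174
3: 547 -> 299 -> 427 -> 355
4: —
5: 349 -> 461
6: —
7: —

4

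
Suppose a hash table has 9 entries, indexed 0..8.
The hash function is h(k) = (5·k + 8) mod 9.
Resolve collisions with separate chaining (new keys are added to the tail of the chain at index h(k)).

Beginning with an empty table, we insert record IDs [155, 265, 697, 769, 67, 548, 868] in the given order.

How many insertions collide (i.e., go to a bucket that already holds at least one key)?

155 → bucket 0
265 → bucket 1
697 → bucket 1 (collision)
769 → bucket 1 (collision)
67 → bucket 1 (collision)
548 → bucket 3
868 → bucket 1 (collision)
Final buckets:
0: 155
1: 265 -> 697 -> 769 -> 67 -> 868
2: -
3: 548
4: -
5: -
6: -
7: -
8: -

4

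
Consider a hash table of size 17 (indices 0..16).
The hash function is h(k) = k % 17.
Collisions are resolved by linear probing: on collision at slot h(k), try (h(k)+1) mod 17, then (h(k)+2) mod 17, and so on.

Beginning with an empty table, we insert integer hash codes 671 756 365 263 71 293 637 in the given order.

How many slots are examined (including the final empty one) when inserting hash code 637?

Insert 671: h=8, slot 8 empty → index 8.
Insert 756: h=8, slot 8 occupied → index 9.
Insert 365: h=8, slots 8,9 occupied → index 10.
Insert 263: h=8, slots 8,9,10 occupied → index 11.
Insert 71: h=3, slot 3 empty → index 3.
Insert 293: h=4, slot 4 empty → index 4.
Insert 637: h=8, slots 8,9,10,11 occupied → index 12.
Table: [_, _, _, 71, 293, _, _, _, 671, 756, 365, 263, 637, _, _, _, _]

5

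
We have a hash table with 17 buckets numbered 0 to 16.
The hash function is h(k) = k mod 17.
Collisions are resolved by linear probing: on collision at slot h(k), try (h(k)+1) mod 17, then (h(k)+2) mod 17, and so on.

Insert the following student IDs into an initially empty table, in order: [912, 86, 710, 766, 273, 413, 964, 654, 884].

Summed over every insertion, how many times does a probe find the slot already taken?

3

912 hashes to 11; slot 11 is free -> place at 11.
86 hashes to 1; slot 1 is free -> place at 1.
710 hashes to 13; slot 13 is free -> place at 13.
766 hashes to 1; 1 taken -> place at 2.
273 hashes to 1; 1,2 taken -> place at 3.
413 hashes to 5; slot 5 is free -> place at 5.
964 hashes to 12; slot 12 is free -> place at 12.
654 hashes to 8; slot 8 is free -> place at 8.
884 hashes to 0; slot 0 is free -> place at 0.
Table: [884, 86, 766, 273, ∅, 413, ∅, ∅, 654, ∅, ∅, 912, 964, 710, ∅, ∅, ∅]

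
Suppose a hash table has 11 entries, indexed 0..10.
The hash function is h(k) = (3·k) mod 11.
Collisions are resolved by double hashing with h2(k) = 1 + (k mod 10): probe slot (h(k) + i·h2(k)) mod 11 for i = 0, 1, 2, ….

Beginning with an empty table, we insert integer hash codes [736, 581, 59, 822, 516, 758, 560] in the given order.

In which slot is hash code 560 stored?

9

736 hashes to 8; slot 8 is free -> place at 8.
581 hashes to 5; slot 5 is free -> place at 5.
59 hashes to 1; slot 1 is free -> place at 1.
822 hashes to 2; slot 2 is free -> place at 2.
516 hashes to 8, h2=7; 8 taken -> place at 4.
758 hashes to 8, h2=9; 8 taken -> place at 6.
560 hashes to 8, h2=1; 8 taken -> place at 9.
Table: [—, 59, 822, —, 516, 581, 758, —, 736, 560, —]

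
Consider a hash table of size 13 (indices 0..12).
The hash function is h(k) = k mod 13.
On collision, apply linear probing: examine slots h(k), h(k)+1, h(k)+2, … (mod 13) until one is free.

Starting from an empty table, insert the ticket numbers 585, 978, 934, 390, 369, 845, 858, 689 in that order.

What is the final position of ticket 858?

4

585 hashes to 0; slot 0 is free => place at 0.
978 hashes to 3; slot 3 is free => place at 3.
934 hashes to 11; slot 11 is free => place at 11.
390 hashes to 0; 0 taken => place at 1.
369 hashes to 5; slot 5 is free => place at 5.
845 hashes to 0; 0,1 taken => place at 2.
858 hashes to 0; 0,1,2,3 taken => place at 4.
689 hashes to 0; 0,1,2,3,4,5 taken => place at 6.
Table: [585, 390, 845, 978, 858, 369, 689, _, _, _, _, 934, _]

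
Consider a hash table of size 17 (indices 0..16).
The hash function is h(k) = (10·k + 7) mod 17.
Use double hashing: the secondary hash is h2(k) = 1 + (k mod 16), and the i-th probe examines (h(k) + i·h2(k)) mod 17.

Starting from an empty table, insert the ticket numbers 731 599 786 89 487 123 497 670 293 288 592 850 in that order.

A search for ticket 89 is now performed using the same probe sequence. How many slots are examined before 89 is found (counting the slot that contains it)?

Insert 731: h=7, slot 7 empty -> index 7.
Insert 599: h=13, slot 13 empty -> index 13.
Insert 786: h=13, h2=3, slot 13 occupied -> index 16.
Insert 89: h=13, h2=10, slot 13 occupied -> index 6.
Insert 487: h=15, slot 15 empty -> index 15.
Insert 123: h=13, h2=12, slot 13 occupied -> index 8.
Insert 497: h=13, h2=2, slots 13,15 occupied -> index 0.
Insert 670: h=9, slot 9 empty -> index 9.
Insert 293: h=13, h2=6, slot 13 occupied -> index 2.
Insert 288: h=14, slot 14 empty -> index 14.
Insert 592: h=11, slot 11 empty -> index 11.
Insert 850: h=7, h2=3, slot 7 occupied -> index 10.
Table: [497, ∅, 293, ∅, ∅, ∅, 89, 731, 123, 670, 850, 592, ∅, 599, 288, 487, 786]
Lookup 89: h=13, h2=10, probe 13,6 → found at 6.

2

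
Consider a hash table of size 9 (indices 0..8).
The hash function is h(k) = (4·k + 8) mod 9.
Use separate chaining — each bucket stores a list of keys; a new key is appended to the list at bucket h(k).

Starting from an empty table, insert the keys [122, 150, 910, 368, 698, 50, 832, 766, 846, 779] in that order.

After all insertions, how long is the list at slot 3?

122 -> bucket 1
150 -> bucket 5
910 -> bucket 3
368 -> bucket 4
698 -> bucket 1 (collision)
50 -> bucket 1 (collision)
832 -> bucket 6
766 -> bucket 3 (collision)
846 -> bucket 8
779 -> bucket 1 (collision)
Final buckets:
0: _
1: 122 -> 698 -> 50 -> 779
2: _
3: 910 -> 766
4: 368
5: 150
6: 832
7: _
8: 846

2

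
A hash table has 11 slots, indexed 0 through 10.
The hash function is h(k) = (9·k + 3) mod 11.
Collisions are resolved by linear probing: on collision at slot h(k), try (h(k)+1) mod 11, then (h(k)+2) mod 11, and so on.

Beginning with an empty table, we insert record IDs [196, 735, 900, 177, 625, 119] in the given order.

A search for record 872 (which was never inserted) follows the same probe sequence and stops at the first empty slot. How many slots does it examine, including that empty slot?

6

Insert 196: h=7, slot 7 empty => index 7.
Insert 735: h=7, slot 7 occupied => index 8.
Insert 900: h=7, slots 7,8 occupied => index 9.
Insert 177: h=1, slot 1 empty => index 1.
Insert 625: h=7, slots 7,8,9 occupied => index 10.
Insert 119: h=7, slots 7,8,9,10 occupied => index 0.
Table: [119, 177, ∅, ∅, ∅, ∅, ∅, 196, 735, 900, 625]
Lookup 872: h=8, probe 8,9,10,0,1,2 → slot 2 empty, not found.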